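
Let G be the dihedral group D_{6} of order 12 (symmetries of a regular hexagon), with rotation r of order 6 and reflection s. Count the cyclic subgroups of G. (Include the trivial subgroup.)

Group the elements of G by the cyclic subgroup they generate; each cyclic subgroup of order d accounts for φ(d) elements.
Cyclic subgroups by order — order 1: 1; order 2: 7; order 3: 1; order 6: 1.
Total: 10.

10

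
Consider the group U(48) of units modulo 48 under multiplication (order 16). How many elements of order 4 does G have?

8

The elements of order 4 are: 5, 11, 13, 19, 29, 35, 37, 43.
That's 8.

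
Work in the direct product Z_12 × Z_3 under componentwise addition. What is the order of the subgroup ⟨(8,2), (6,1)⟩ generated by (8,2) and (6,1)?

|⟨(8,2)⟩| = 3 and |⟨(6,1)⟩| = 6, so |H| is a multiple of lcm(3, 6) = 6 and divides |G| = 36.
Closing under the operation: H = {(0,0), (0,1), (0,2), (2,0), (2,1), (2,2), (4,0), (4,1), (4,2), (6,0), (6,1), (6,2), (8,0), (8,1), (8,2), (10,0), (10,1), (10,2)}, so |H| = 18.

18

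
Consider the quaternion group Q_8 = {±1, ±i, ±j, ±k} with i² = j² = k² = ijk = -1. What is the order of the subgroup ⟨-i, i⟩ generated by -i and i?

4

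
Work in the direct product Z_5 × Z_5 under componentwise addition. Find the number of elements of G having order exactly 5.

24

An element (a,b) has order lcm(ord(a), ord(b)); count pairs with lcm equal to 5.
Enumerating gives 24 such elements.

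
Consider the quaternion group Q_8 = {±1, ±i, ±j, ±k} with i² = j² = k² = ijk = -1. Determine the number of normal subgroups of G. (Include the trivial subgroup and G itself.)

G has 6 subgroups. Checking conjugation-invariance by order — order 1: 1/1 normal; order 2: 1/1 normal; order 4: 3/3 normal; order 8: 1/1 normal.
Total normal subgroups: 6.

6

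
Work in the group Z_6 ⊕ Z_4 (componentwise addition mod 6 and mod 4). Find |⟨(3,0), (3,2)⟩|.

4

|⟨(3,0)⟩| = 2 and |⟨(3,2)⟩| = 2, so |H| is a multiple of lcm(2, 2) = 2 and divides |G| = 24.
Closing under the operation: H = {(0,0), (0,2), (3,0), (3,2)}, so |H| = 4.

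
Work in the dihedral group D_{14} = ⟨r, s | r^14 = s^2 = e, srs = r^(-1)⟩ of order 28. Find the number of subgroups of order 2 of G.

|G| = 28 and 2 | 28, so subgroups of order 2 are possible by Lagrange.
The subgroups of order 2 are: {e, r^10s}; {e, r^11s}; {e, r^12s}; {e, r^13s}; … (15 in all).
So G has 15 subgroups of order 2.

15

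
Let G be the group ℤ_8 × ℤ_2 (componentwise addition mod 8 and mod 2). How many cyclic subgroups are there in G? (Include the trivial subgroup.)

8

A cyclic subgroup of order d is generated by each of its φ(d) elements of order d, so the cyclic subgroups of order d number (#elements of order d)/φ(d).
Cyclic subgroups by order — order 1: 1; order 2: 3; order 4: 2; order 8: 2.
Total: 8.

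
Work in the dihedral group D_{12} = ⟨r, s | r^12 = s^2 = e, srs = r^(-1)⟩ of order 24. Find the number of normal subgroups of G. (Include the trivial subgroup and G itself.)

9

G has 34 subgroups. Checking conjugation-invariance by order — order 1: 1/1 normal; order 2: 1/13 normal; order 3: 1/1 normal; order 4: 1/7 normal; order 6: 1/5 normal; order 8: 0/3 normal; order 12: 3/3 normal; order 24: 1/1 normal.
Total normal subgroups: 9.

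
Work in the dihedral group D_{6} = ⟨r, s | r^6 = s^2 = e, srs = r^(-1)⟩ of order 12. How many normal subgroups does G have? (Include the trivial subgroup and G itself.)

G has 16 subgroups. Checking conjugation-invariance by order — order 1: 1/1 normal; order 2: 1/7 normal; order 3: 1/1 normal; order 4: 0/3 normal; order 6: 3/3 normal; order 12: 1/1 normal.
Total normal subgroups: 7.

7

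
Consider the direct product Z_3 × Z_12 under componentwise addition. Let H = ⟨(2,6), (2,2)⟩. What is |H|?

|⟨(2,6)⟩| = 6 and |⟨(2,2)⟩| = 6, so |H| is a multiple of lcm(6, 6) = 6 and divides |G| = 36.
Closing under the operation: H = {(0,0), (0,2), (0,4), (0,6), (0,8), (0,10), (1,0), (1,2), (1,4), (1,6), (1,8), (1,10), (2,0), (2,2), (2,4), (2,6), (2,8), (2,10)}, so |H| = 18.

18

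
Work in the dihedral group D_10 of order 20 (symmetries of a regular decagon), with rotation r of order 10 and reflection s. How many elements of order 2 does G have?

Enumerating element orders in G gives 11 elements of order 2.

11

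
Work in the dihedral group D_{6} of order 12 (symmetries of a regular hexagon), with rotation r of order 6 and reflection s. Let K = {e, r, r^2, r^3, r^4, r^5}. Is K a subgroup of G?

Yes

|K| = 6 divides |G| = 12, consistent with Lagrange.
K contains the identity, every element's inverse is in K, and K is closed under ·: it is a subgroup.
In fact K = ⟨r^5⟩.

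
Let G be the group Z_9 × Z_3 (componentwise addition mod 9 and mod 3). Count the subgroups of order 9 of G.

4

|G| = 27 and 9 | 27, so subgroups of order 9 are possible by Lagrange.
The subgroups of order 9 are: {(0,0), (0,1), (0,2), (3,0), (3,1), (3,2), (6,0), (6,1), (6,2)}; {(0,0), (1,0), (2,0), (3,0), (4,0), (5,0), (6,0), (7,0), (8,0)}; {(0,0), (1,1), (2,2), (3,0), (4,1), (5,2), (6,0), (7,1), (8,2)}; {(0,0), (1,2), (2,1), (3,0), (4,2), (5,1), (6,0), (7,2), (8,1)}.
So G has 4 subgroups of order 9.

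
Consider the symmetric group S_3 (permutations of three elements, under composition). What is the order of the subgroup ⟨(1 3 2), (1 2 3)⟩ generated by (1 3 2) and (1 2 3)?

|⟨(1 3 2)⟩| = 3 and |⟨(1 2 3)⟩| = 3, so |H| is a multiple of lcm(3, 3) = 3 and divides |G| = 6.
Closing under the operation: H = {e, (1 2 3), (1 3 2)}, so |H| = 3.

3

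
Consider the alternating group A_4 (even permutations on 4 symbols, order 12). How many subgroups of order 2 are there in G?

3

|G| = 12 and 2 | 12, so subgroups of order 2 are possible by Lagrange.
The subgroups of order 2 are: {e, (1 2)(3 4)}; {e, (1 3)(2 4)}; {e, (1 4)(2 3)}.
So G has 3 subgroups of order 2.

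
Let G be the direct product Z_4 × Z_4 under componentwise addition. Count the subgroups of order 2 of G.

|G| = 16 and 2 | 16, so subgroups of order 2 are possible by Lagrange.
The subgroups of order 2 are: {(0,0), (0,2)}; {(0,0), (2,0)}; {(0,0), (2,2)}.
So G has 3 subgroups of order 2.

3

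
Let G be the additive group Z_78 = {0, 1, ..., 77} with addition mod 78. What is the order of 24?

In Z_78, the order of an element a is n/gcd(a, n).
gcd(24, 78) = 6, so |⟨24⟩| = 78/6 = 13.

13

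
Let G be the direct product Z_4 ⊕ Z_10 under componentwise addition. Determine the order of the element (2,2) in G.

10

The order of (2,2) in Z_4 × Z_10 is lcm(ord(2) in Z_4, ord(2) in Z_10).
ord(2) = 2 and ord(2) = 5, so |⟨(2,2)⟩| = lcm(2, 5) = 10.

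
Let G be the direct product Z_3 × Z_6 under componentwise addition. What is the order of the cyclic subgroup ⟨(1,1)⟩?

The order of (1,1) in Z_3 × Z_6 is lcm(ord(1) in Z_3, ord(1) in Z_6).
ord(1) = 3 and ord(1) = 6, so |⟨(1,1)⟩| = lcm(3, 6) = 6.

6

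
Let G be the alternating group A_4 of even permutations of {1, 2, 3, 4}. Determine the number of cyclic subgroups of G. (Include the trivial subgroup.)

8

Each element a generates a cyclic subgroup ⟨a⟩; distinct elements may generate the same one (a cyclic group of order d has φ(d) generators).
Cyclic subgroups by order — order 1: 1; order 2: 3; order 3: 4.
Total: 8.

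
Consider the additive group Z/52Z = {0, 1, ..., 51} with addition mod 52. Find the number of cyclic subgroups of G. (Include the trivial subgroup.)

6

A cyclic subgroup of order d is generated by each of its φ(d) elements of order d, so the cyclic subgroups of order d number (#elements of order d)/φ(d).
Cyclic subgroups by order — order 1: 1; order 2: 1; order 4: 1; order 13: 1; order 26: 1; order 52: 1.
Total: 6.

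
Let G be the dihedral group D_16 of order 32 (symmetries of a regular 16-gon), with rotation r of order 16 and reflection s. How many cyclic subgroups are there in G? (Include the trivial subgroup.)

Each element a generates a cyclic subgroup ⟨a⟩; distinct elements may generate the same one (a cyclic group of order d has φ(d) generators).
Cyclic subgroups by order — order 1: 1; order 2: 17; order 4: 1; order 8: 1; order 16: 1.
Total: 21.

21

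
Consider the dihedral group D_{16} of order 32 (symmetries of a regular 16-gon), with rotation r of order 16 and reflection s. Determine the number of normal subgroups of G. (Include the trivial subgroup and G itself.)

G has 36 subgroups. Checking conjugation-invariance by order — order 1: 1/1 normal; order 2: 1/17 normal; order 4: 1/9 normal; order 8: 1/5 normal; order 16: 3/3 normal; order 32: 1/1 normal.
Total normal subgroups: 8.

8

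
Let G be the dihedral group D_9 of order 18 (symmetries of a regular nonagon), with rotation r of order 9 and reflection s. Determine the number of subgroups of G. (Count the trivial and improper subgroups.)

16

|G| = 18, so by Lagrange every subgroup order divides 18. Divisors: 1, 2, 3, 6, 9, 18.
Subgroups by order — order 1: 1; order 2: 9; order 3: 1; order 6: 3; order 9: 1; order 18: 1.
Total: 1 + 9 + 1 + 3 + 1 + 1 = 16.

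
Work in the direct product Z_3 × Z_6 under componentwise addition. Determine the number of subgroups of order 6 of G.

4

|G| = 18 and 6 | 18, so subgroups of order 6 are possible by Lagrange.
The subgroups of order 6 are: {(0,0), (0,1), (0,2), (0,3), (0,4), (0,5)}; {(0,0), (0,3), (1,0), (1,3), (2,0), (2,3)}; {(0,0), (0,3), (1,1), (1,4), (2,2), (2,5)}; {(0,0), (0,3), (1,2), (1,5), (2,1), (2,4)}.
So G has 4 subgroups of order 6.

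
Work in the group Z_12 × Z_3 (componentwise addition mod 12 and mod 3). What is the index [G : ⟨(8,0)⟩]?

12

|⟨(8,0)⟩| = 3 and |G| = 36.
By Lagrange, [G : H] = |G|/|H| = 36/3 = 12.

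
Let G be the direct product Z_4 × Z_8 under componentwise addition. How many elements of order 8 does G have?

16

An element (a,b) has order lcm(ord(a), ord(b)); count pairs with lcm equal to 8.
Enumerating gives 16 such elements.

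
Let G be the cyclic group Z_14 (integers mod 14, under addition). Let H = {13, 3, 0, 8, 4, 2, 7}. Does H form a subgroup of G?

No

2 ∈ H but its inverse 12 ∉ H, so H is not a subgroup.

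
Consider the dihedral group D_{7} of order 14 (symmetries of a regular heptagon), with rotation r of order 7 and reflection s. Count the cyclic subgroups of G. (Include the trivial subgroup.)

Group the elements of G by the cyclic subgroup they generate; each cyclic subgroup of order d accounts for φ(d) elements.
Cyclic subgroups by order — order 1: 1; order 2: 7; order 7: 1.
Total: 9.

9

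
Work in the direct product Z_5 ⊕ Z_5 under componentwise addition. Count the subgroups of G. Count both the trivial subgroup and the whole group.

8

|G| = 25, so by Lagrange every subgroup order divides 25. Divisors: 1, 5, 25.
Subgroups by order — order 1: 1; order 5: 6; order 25: 1.
Total: 1 + 6 + 1 = 8.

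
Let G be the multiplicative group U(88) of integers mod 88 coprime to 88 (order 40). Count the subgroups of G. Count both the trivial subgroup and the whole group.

32

|G| = 40, so by Lagrange every subgroup order divides 40. Divisors: 1, 2, 4, 5, 8, 10, 20, 40.
Subgroups by order — order 1: 1; order 2: 7; order 4: 7; order 5: 1; order 8: 1; order 10: 7; order 20: 7; order 40: 1.
Total: 1 + 7 + 7 + 1 + 1 + 7 + 7 + 1 = 32.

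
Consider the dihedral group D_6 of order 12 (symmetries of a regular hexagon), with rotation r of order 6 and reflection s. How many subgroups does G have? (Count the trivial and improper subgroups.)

16

|G| = 12, so by Lagrange every subgroup order divides 12. Divisors: 1, 2, 3, 4, 6, 12.
Subgroups by order — order 1: 1; order 2: 7; order 3: 1; order 4: 3; order 6: 3; order 12: 1.
Total: 1 + 7 + 1 + 3 + 3 + 1 = 16.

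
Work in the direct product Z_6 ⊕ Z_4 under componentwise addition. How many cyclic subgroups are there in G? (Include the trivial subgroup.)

12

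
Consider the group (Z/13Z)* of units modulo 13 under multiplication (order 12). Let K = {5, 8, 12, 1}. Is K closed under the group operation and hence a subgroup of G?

Yes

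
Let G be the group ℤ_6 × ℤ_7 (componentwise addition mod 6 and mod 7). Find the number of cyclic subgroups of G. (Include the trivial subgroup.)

8

Each element a generates a cyclic subgroup ⟨a⟩; distinct elements may generate the same one (a cyclic group of order d has φ(d) generators).
Cyclic subgroups by order — order 1: 1; order 2: 1; order 3: 1; order 6: 1; order 7: 1; order 14: 1; order 21: 1; order 42: 1.
Total: 8.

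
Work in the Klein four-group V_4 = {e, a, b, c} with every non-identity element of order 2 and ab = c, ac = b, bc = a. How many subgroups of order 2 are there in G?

3

|G| = 4 and 2 | 4, so subgroups of order 2 are possible by Lagrange.
The subgroups of order 2 are: {e, a}; {e, b}; {e, c}.
So G has 3 subgroups of order 2.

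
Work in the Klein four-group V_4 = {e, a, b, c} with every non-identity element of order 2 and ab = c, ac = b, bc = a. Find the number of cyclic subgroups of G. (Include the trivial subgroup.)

Group the elements of G by the cyclic subgroup they generate; each cyclic subgroup of order d accounts for φ(d) elements.
Cyclic subgroups by order — order 1: 1; order 2: 3.
Total: 4.

4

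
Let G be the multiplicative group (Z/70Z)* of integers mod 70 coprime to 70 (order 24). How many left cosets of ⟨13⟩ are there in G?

|⟨13⟩| = 4 and |G| = 24.
By Lagrange, [G : H] = |G|/|H| = 24/4 = 6.

6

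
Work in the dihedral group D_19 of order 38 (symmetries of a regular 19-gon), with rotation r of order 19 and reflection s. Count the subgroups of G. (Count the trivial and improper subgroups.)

22

|G| = 38, so by Lagrange every subgroup order divides 38. Divisors: 1, 2, 19, 38.
Subgroups by order — order 1: 1; order 2: 19; order 19: 1; order 38: 1.
Total: 1 + 19 + 1 + 1 = 22.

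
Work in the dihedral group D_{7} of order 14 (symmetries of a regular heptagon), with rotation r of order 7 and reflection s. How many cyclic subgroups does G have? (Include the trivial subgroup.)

9

Group the elements of G by the cyclic subgroup they generate; each cyclic subgroup of order d accounts for φ(d) elements.
Cyclic subgroups by order — order 1: 1; order 2: 7; order 7: 1.
Total: 9.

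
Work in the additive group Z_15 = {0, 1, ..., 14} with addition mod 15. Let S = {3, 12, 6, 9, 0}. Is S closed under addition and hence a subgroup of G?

|S| = 5 divides |G| = 15, consistent with Lagrange.
S contains the identity, every element's inverse is in S, and S is closed under +: it is a subgroup.
In fact S = ⟨3⟩.

Yes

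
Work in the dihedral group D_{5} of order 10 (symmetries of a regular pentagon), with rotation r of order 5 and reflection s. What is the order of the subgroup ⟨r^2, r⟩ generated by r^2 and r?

5

|⟨r^2⟩| = 5 and |⟨r⟩| = 5, so |H| is a multiple of lcm(5, 5) = 5 and divides |G| = 10.
Closing under the operation: H = {e, r, r^2, r^3, r^4}, so |H| = 5.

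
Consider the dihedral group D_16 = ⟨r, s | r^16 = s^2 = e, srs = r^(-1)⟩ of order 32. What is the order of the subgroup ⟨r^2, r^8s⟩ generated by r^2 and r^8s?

16

|⟨r^2⟩| = 8 and |⟨r^8s⟩| = 2, so |H| is a multiple of lcm(8, 2) = 8 and divides |G| = 32.
Closing under the operation: H = {e, r^2, r^4, r^6, r^8, r^10, r^12, r^14, s, r^2s, r^4s, r^6s, r^8s, r^10s, r^12s, r^14s}, so |H| = 16.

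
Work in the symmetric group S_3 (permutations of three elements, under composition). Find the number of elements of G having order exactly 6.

No element of G has order 6 (even though 6 | 6).

0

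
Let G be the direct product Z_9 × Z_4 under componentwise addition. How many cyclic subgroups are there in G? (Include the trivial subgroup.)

A cyclic subgroup of order d is generated by each of its φ(d) elements of order d, so the cyclic subgroups of order d number (#elements of order d)/φ(d).
Cyclic subgroups by order — order 1: 1; order 2: 1; order 3: 1; order 4: 1; order 6: 1; order 9: 1; order 12: 1; order 18: 1; order 36: 1.
Total: 9.

9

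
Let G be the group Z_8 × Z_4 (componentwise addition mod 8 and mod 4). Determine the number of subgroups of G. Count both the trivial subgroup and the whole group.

|G| = 32, so by Lagrange every subgroup order divides 32. Divisors: 1, 2, 4, 8, 16, 32.
Subgroups by order — order 1: 1; order 2: 3; order 4: 7; order 8: 7; order 16: 3; order 32: 1.
Total: 1 + 3 + 7 + 7 + 3 + 1 = 22.

22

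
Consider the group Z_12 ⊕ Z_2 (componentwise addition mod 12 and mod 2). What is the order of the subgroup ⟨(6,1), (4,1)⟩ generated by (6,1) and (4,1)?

12

|⟨(6,1)⟩| = 2 and |⟨(4,1)⟩| = 6, so |H| is a multiple of lcm(2, 6) = 6 and divides |G| = 24.
Closing under the operation: H = {(0,0), (0,1), (2,0), (2,1), (4,0), (4,1), (6,0), (6,1), (8,0), (8,1), (10,0), (10,1)}, so |H| = 12.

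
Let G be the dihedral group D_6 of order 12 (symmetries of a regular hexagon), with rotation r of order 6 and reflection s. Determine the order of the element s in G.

2

Computing powers of s: the smallest k with (s)^k = e is k = 2.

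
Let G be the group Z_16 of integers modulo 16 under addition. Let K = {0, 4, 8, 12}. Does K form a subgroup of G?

|K| = 4 divides |G| = 16, consistent with Lagrange.
K contains the identity, every element's inverse is in K, and K is closed under +: it is a subgroup.
In fact K = ⟨4⟩.

Yes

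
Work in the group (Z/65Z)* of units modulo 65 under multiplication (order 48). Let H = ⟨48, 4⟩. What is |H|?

|⟨48⟩| = 12 and |⟨4⟩| = 6, so |H| is a multiple of lcm(12, 6) = 12 and divides |G| = 48.
Closing under the operation: H = {1, 3, 4, 9, 12, 14, 16, 17, 22, 23, 27, 29, 36, 38, 42, 43, 48, 49, 51, 53, 56, 61, 62, 64}, so |H| = 24.

24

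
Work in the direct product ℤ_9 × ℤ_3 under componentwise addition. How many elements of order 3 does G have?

8

An element (a,b) has order lcm(ord(a), ord(b)); count pairs with lcm equal to 3.
Enumerating gives 8 such elements.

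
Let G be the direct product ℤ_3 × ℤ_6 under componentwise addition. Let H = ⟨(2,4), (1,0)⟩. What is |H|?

9

|⟨(2,4)⟩| = 3 and |⟨(1,0)⟩| = 3, so |H| is a multiple of lcm(3, 3) = 3 and divides |G| = 18.
Closing under the operation: H = {(0,0), (0,2), (0,4), (1,0), (1,2), (1,4), (2,0), (2,2), (2,4)}, so |H| = 9.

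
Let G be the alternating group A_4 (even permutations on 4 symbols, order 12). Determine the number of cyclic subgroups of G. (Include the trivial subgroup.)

Each element a generates a cyclic subgroup ⟨a⟩; distinct elements may generate the same one (a cyclic group of order d has φ(d) generators).
Cyclic subgroups by order — order 1: 1; order 2: 3; order 3: 4.
Total: 8.

8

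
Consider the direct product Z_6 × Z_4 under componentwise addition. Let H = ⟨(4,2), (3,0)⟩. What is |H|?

12

|⟨(4,2)⟩| = 6 and |⟨(3,0)⟩| = 2, so |H| is a multiple of lcm(6, 2) = 6 and divides |G| = 24.
Closing under the operation: H = {(0,0), (0,2), (1,0), (1,2), (2,0), (2,2), (3,0), (3,2), (4,0), (4,2), (5,0), (5,2)}, so |H| = 12.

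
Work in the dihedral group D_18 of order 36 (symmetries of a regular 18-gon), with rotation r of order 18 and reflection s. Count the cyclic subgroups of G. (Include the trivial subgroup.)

24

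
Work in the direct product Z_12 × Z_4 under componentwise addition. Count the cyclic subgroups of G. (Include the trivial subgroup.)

20

A cyclic subgroup of order d is generated by each of its φ(d) elements of order d, so the cyclic subgroups of order d number (#elements of order d)/φ(d).
Cyclic subgroups by order — order 1: 1; order 2: 3; order 3: 1; order 4: 6; order 6: 3; order 12: 6.
Total: 20.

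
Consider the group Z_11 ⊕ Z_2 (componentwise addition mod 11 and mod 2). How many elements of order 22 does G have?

10

An element (a,b) has order lcm(ord(a), ord(b)); count pairs with lcm equal to 22.
Enumerating gives 10 such elements.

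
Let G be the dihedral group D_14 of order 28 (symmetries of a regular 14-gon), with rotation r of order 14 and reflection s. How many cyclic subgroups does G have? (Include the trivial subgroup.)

Group the elements of G by the cyclic subgroup they generate; each cyclic subgroup of order d accounts for φ(d) elements.
Cyclic subgroups by order — order 1: 1; order 2: 15; order 7: 1; order 14: 1.
Total: 18.

18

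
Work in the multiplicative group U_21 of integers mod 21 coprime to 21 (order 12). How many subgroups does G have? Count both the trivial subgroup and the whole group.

|G| = 12, so by Lagrange every subgroup order divides 12. Divisors: 1, 2, 3, 4, 6, 12.
Subgroups by order — order 1: 1; order 2: 3; order 3: 1; order 4: 1; order 6: 3; order 12: 1.
Total: 1 + 3 + 1 + 1 + 3 + 1 = 10.

10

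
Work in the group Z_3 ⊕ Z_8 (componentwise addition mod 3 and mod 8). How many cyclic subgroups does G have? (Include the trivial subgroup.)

8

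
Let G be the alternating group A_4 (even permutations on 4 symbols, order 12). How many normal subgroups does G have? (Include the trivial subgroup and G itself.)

G has 10 subgroups. Checking conjugation-invariance by order — order 1: 1/1 normal; order 2: 0/3 normal; order 3: 0/4 normal; order 4: 1/1 normal; order 12: 1/1 normal.
Total normal subgroups: 3.

3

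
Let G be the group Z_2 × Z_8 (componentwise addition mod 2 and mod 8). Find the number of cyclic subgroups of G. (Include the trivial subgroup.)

8

Group the elements of G by the cyclic subgroup they generate; each cyclic subgroup of order d accounts for φ(d) elements.
Cyclic subgroups by order — order 1: 1; order 2: 3; order 4: 2; order 8: 2.
Total: 8.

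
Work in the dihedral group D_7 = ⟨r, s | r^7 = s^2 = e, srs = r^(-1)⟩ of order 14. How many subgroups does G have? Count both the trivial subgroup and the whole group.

|G| = 14, so by Lagrange every subgroup order divides 14. Divisors: 1, 2, 7, 14.
Subgroups by order — order 1: 1; order 2: 7; order 7: 1; order 14: 1.
Total: 1 + 7 + 1 + 1 = 10.

10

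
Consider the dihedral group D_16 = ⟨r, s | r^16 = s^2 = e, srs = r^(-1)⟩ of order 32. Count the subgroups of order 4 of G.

9

|G| = 32 and 4 | 32, so subgroups of order 4 are possible by Lagrange.
The subgroups of order 4 are: {e, r^8, r^2s, r^10s}; {e, r^8, r^3s, r^11s}; {e, r^4, r^8, r^12}; {e, r^8, r^4s, r^12s}; … (9 in all).
So G has 9 subgroups of order 4.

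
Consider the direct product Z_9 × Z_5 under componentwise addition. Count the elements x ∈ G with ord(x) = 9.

6

An element (a,b) has order lcm(ord(a), ord(b)); count pairs with lcm equal to 9.
Enumerating gives 6 such elements.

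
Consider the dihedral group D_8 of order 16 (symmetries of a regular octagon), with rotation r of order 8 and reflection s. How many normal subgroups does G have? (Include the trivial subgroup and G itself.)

7

G has 19 subgroups. Checking conjugation-invariance by order — order 1: 1/1 normal; order 2: 1/9 normal; order 4: 1/5 normal; order 8: 3/3 normal; order 16: 1/1 normal.
Total normal subgroups: 7.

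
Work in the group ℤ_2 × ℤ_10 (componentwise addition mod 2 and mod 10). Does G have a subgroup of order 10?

Yes

10 | 20. A subgroup of order 10 is {(0,0), (0,1), (0,2), (0,3), (0,4), (0,5), (0,6), (0,7), (0,8), (0,9)}.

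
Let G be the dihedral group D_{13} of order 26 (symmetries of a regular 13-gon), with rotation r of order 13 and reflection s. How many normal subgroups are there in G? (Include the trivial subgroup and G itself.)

G has 16 subgroups. Checking conjugation-invariance by order — order 1: 1/1 normal; order 2: 0/13 normal; order 13: 1/1 normal; order 26: 1/1 normal.
Total normal subgroups: 3.

3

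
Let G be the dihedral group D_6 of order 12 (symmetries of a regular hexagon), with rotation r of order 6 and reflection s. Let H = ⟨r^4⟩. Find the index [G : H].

|⟨r^4⟩| = 3 and |G| = 12.
By Lagrange, [G : H] = |G|/|H| = 12/3 = 4.

4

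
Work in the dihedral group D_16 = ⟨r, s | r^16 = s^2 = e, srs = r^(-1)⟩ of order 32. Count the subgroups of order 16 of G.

|G| = 32 and 16 | 32, so subgroups of order 16 are possible by Lagrange.
The subgroups of order 16 are: {e, r, r^2, r^3, r^4, r^5, r^6, r^7, r^8, r^9, r^10, r^11, r^12, r^13, r^14, r^15}; {e, r^2, r^4, r^6, r^8, r^10, r^12, r^14, s, r^2s, r^4s, r^6s, r^8s, r^10s, r^12s, r^14s}; {e, r^2, r^4, r^6, r^8, r^10, r^12, r^14, rs, r^3s, r^5s, r^7s, r^9s, r^11s, r^13s, r^15s}.
So G has 3 subgroups of order 16.

3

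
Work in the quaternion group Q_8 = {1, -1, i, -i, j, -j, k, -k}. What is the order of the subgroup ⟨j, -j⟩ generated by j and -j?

4

|⟨j⟩| = 4 and |⟨-j⟩| = 4, so |H| is a multiple of lcm(4, 4) = 4 and divides |G| = 8.
Closing under the operation: H = {1, -1, j, -j}, so |H| = 4.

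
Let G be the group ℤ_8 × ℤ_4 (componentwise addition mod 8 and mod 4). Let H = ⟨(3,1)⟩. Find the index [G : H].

|⟨(3,1)⟩| = 8 and |G| = 32.
By Lagrange, [G : H] = |G|/|H| = 32/8 = 4.

4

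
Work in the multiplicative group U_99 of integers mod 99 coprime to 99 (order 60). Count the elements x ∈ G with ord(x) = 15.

8

The elements of order 15 are: 4, 16, 25, 31, 49, 58, 70, 97.
That's 8.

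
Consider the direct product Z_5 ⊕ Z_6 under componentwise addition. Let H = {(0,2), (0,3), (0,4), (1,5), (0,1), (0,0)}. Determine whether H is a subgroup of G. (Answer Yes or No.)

(0,1) ∈ H but its inverse (0,5) ∉ H, so H is not a subgroup.

No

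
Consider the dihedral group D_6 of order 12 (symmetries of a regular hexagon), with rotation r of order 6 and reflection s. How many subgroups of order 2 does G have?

7

|G| = 12 and 2 | 12, so subgroups of order 2 are possible by Lagrange.
The subgroups of order 2 are: {e, r^2s}; {e, r^3}; {e, r^3s}; {e, r^4s}; … (7 in all).
So G has 7 subgroups of order 2.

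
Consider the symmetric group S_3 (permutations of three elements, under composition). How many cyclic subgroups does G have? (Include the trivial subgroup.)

A cyclic subgroup of order d is generated by each of its φ(d) elements of order d, so the cyclic subgroups of order d number (#elements of order d)/φ(d).
Cyclic subgroups by order — order 1: 1; order 2: 3; order 3: 1.
Total: 5.

5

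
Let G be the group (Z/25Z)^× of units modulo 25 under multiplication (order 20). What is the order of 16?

Compute successive powers of 16 mod 25: 16, 6, 21, 11, 1; 16^5 ≡ 1 (mod 25).
So |⟨16⟩| = 5.

5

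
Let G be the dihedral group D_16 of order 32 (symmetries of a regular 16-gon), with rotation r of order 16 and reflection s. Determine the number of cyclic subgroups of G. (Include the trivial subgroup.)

21

Group the elements of G by the cyclic subgroup they generate; each cyclic subgroup of order d accounts for φ(d) elements.
Cyclic subgroups by order — order 1: 1; order 2: 17; order 4: 1; order 8: 1; order 16: 1.
Total: 21.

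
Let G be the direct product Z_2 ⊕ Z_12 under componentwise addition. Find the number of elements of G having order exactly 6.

An element (a,b) has order lcm(ord(a), ord(b)); count pairs with lcm equal to 6.
Enumerating gives 6 such elements.

6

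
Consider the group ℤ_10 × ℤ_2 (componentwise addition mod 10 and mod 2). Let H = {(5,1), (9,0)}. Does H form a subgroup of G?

The identity (0,0) ∉ H, so H is not a subgroup.

No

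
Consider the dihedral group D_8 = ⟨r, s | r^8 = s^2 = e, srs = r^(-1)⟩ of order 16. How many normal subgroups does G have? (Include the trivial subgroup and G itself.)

7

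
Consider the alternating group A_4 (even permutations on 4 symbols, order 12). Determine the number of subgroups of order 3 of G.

|G| = 12 and 3 | 12, so subgroups of order 3 are possible by Lagrange.
The subgroups of order 3 are: {e, (1 2 3), (1 3 2)}; {e, (1 2 4), (1 4 2)}; {e, (1 3 4), (1 4 3)}; {e, (2 3 4), (2 4 3)}.
So G has 4 subgroups of order 3.

4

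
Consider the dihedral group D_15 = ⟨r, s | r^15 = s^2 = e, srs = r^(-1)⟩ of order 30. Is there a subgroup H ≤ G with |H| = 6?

Yes

6 | 30. A subgroup of order 6 is {e, r^5, r^10, s, r^5s, r^10s}.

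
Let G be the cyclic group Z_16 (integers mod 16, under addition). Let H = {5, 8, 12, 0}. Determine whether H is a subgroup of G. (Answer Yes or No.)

No

5 ∈ H but its inverse 11 ∉ H, so H is not a subgroup.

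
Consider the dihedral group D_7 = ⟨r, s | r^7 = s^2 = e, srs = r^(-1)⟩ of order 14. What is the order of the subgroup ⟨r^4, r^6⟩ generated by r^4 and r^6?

7

|⟨r^4⟩| = 7 and |⟨r^6⟩| = 7, so |H| is a multiple of lcm(7, 7) = 7 and divides |G| = 14.
Closing under the operation: H = {e, r, r^2, r^3, r^4, r^5, r^6}, so |H| = 7.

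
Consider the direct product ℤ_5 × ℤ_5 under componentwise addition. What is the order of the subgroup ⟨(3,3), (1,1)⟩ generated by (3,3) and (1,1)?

|⟨(3,3)⟩| = 5 and |⟨(1,1)⟩| = 5, so |H| is a multiple of lcm(5, 5) = 5 and divides |G| = 25.
Closing under the operation: H = {(0,0), (1,1), (2,2), (3,3), (4,4)}, so |H| = 5.

5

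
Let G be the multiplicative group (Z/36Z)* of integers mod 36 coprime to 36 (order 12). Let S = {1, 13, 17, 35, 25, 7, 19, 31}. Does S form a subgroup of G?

No

|S| = 8 does not divide |G| = 12, so by Lagrange S is not a subgroup.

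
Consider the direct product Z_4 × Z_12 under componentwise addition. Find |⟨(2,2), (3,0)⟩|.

|⟨(2,2)⟩| = 6 and |⟨(3,0)⟩| = 4, so |H| is a multiple of lcm(6, 4) = 12 and divides |G| = 48.
Closing under the operation: H = {(0,0), (0,2), (0,4), (0,6), (0,8), (0,10), (1,0), (1,2), (1,4), (1,6), (1,8), (1,10), (2,0), (2,2), (2,4), (2,6), (2,8), (2,10), (3,0), (3,2), (3,4), (3,6), (3,8), (3,10)}, so |H| = 24.

24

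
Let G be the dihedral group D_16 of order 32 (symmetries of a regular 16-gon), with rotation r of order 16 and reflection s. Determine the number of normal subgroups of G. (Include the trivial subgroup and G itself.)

G has 36 subgroups. Checking conjugation-invariance by order — order 1: 1/1 normal; order 2: 1/17 normal; order 4: 1/9 normal; order 8: 1/5 normal; order 16: 3/3 normal; order 32: 1/1 normal.
Total normal subgroups: 8.

8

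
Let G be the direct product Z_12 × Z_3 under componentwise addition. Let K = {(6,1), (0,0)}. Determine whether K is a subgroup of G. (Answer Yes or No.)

(6,1) ∈ K but its inverse (6,2) ∉ K, so K is not a subgroup.

No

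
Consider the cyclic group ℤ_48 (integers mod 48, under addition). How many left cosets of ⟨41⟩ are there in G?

|⟨41⟩| = 48 and |G| = 48.
By Lagrange, [G : H] = |G|/|H| = 48/48 = 1.

1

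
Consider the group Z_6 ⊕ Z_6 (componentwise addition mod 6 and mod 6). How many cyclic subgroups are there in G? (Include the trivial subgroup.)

A cyclic subgroup of order d is generated by each of its φ(d) elements of order d, so the cyclic subgroups of order d number (#elements of order d)/φ(d).
Cyclic subgroups by order — order 1: 1; order 2: 3; order 3: 4; order 6: 12.
Total: 20.

20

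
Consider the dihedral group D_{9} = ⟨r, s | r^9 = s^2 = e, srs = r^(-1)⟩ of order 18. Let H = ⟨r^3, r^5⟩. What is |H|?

9

|⟨r^3⟩| = 3 and |⟨r^5⟩| = 9, so |H| is a multiple of lcm(3, 9) = 9 and divides |G| = 18.
Closing under the operation: H = {e, r, r^2, r^3, r^4, r^5, r^6, r^7, r^8}, so |H| = 9.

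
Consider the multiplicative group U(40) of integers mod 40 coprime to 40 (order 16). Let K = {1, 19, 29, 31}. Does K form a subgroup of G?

Yes

|K| = 4 divides |G| = 16, consistent with Lagrange.
K contains the identity, every element's inverse is in K, and K is closed under ·: it is a subgroup.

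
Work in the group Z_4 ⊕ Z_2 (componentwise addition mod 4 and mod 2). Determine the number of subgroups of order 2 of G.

3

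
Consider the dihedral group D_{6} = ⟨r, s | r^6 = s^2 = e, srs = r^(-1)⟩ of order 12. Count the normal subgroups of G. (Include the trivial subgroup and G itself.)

7

G has 16 subgroups. Checking conjugation-invariance by order — order 1: 1/1 normal; order 2: 1/7 normal; order 3: 1/1 normal; order 4: 0/3 normal; order 6: 3/3 normal; order 12: 1/1 normal.
Total normal subgroups: 7.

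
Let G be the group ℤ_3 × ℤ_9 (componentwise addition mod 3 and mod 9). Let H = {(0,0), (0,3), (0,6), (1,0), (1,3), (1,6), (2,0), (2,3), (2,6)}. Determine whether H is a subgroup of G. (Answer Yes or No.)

Yes

|H| = 9 divides |G| = 27, consistent with Lagrange.
H contains the identity, every element's inverse is in H, and H is closed under +: it is a subgroup.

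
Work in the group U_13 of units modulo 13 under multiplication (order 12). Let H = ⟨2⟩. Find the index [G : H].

|⟨2⟩| = 12 and |G| = 12.
By Lagrange, [G : H] = |G|/|H| = 12/12 = 1.

1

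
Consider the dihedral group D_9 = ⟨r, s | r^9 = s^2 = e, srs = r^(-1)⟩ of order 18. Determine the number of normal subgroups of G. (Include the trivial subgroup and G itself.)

G has 16 subgroups. Checking conjugation-invariance by order — order 1: 1/1 normal; order 2: 0/9 normal; order 3: 1/1 normal; order 6: 0/3 normal; order 9: 1/1 normal; order 18: 1/1 normal.
Total normal subgroups: 4.

4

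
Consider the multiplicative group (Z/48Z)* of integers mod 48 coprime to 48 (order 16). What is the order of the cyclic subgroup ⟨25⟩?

Compute successive powers of 25 mod 48: 25, 1; 25^2 ≡ 1 (mod 48).
So |⟨25⟩| = 2.

2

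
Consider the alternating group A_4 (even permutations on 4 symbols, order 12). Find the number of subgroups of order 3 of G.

4

|G| = 12 and 3 | 12, so subgroups of order 3 are possible by Lagrange.
The subgroups of order 3 are: {e, (1 2 3), (1 3 2)}; {e, (1 2 4), (1 4 2)}; {e, (1 3 4), (1 4 3)}; {e, (2 3 4), (2 4 3)}.
So G has 4 subgroups of order 3.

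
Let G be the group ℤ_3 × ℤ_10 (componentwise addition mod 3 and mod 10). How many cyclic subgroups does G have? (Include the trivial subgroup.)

Group the elements of G by the cyclic subgroup they generate; each cyclic subgroup of order d accounts for φ(d) elements.
Cyclic subgroups by order — order 1: 1; order 2: 1; order 3: 1; order 5: 1; order 6: 1; order 10: 1; order 15: 1; order 30: 1.
Total: 8.

8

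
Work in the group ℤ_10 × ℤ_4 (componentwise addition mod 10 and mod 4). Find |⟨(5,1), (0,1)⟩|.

|⟨(5,1)⟩| = 4 and |⟨(0,1)⟩| = 4, so |H| is a multiple of lcm(4, 4) = 4 and divides |G| = 40.
Closing under the operation: H = {(0,0), (0,1), (0,2), (0,3), (5,0), (5,1), (5,2), (5,3)}, so |H| = 8.

8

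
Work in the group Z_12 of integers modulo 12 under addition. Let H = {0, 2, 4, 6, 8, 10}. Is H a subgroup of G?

Yes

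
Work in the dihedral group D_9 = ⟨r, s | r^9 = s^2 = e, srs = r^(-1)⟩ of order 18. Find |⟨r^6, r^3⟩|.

3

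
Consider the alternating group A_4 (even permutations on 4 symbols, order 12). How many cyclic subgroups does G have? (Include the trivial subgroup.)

8

Group the elements of G by the cyclic subgroup they generate; each cyclic subgroup of order d accounts for φ(d) elements.
Cyclic subgroups by order — order 1: 1; order 2: 3; order 3: 4.
Total: 8.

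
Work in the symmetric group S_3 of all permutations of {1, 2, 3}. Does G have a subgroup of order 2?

Yes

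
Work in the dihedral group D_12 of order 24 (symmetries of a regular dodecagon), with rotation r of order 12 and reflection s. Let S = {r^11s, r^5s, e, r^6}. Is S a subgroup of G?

Yes

|S| = 4 divides |G| = 24, consistent with Lagrange.
S contains the identity, every element's inverse is in S, and S is closed under ·: it is a subgroup.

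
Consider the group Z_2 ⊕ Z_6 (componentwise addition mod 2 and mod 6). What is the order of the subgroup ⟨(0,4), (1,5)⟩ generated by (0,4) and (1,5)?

|⟨(0,4)⟩| = 3 and |⟨(1,5)⟩| = 6, so |H| is a multiple of lcm(3, 6) = 6 and divides |G| = 12.
Closing under the operation: H = {(0,0), (0,2), (0,4), (1,1), (1,3), (1,5)}, so |H| = 6.

6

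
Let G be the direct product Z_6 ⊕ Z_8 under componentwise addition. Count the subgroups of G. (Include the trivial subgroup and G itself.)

|G| = 48, so by Lagrange every subgroup order divides 48. Divisors: 1, 2, 3, 4, 6, 8, 12, 16, 24, 48.
Subgroups by order — order 1: 1; order 2: 3; order 3: 1; order 4: 3; order 6: 3; order 8: 3; order 12: 3; order 16: 1; order 24: 3; order 48: 1.
Total: 1 + 3 + 1 + 3 + 3 + 3 + 3 + 1 + 3 + 1 = 22.

22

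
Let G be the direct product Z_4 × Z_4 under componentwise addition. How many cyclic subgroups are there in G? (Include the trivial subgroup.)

A cyclic subgroup of order d is generated by each of its φ(d) elements of order d, so the cyclic subgroups of order d number (#elements of order d)/φ(d).
Cyclic subgroups by order — order 1: 1; order 2: 3; order 4: 6.
Total: 10.

10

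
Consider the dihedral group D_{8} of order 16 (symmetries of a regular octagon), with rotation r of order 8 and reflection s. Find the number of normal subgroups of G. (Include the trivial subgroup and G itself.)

G has 19 subgroups. Checking conjugation-invariance by order — order 1: 1/1 normal; order 2: 1/9 normal; order 4: 1/5 normal; order 8: 3/3 normal; order 16: 1/1 normal.
Total normal subgroups: 7.

7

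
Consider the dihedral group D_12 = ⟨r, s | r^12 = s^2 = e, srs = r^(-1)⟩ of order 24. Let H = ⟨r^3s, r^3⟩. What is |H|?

8

|⟨r^3s⟩| = 2 and |⟨r^3⟩| = 4, so |H| is a multiple of lcm(2, 4) = 4 and divides |G| = 24.
Closing under the operation: H = {e, r^3, r^6, r^9, s, r^3s, r^6s, r^9s}, so |H| = 8.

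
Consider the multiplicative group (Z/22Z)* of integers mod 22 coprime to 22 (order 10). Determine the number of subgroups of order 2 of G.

|G| = 10 and 2 | 10, so subgroups of order 2 are possible by Lagrange.
The subgroups of order 2 are: {1, 21}.
So G has 1 subgroup of order 2.

1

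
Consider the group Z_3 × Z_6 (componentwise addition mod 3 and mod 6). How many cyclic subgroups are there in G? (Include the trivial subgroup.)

10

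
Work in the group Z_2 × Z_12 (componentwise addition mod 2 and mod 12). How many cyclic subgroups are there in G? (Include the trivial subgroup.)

A cyclic subgroup of order d is generated by each of its φ(d) elements of order d, so the cyclic subgroups of order d number (#elements of order d)/φ(d).
Cyclic subgroups by order — order 1: 1; order 2: 3; order 3: 1; order 4: 2; order 6: 3; order 12: 2.
Total: 12.

12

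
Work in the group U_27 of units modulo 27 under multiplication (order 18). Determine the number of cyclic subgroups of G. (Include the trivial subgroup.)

A cyclic subgroup of order d is generated by each of its φ(d) elements of order d, so the cyclic subgroups of order d number (#elements of order d)/φ(d).
Cyclic subgroups by order — order 1: 1; order 2: 1; order 3: 1; order 6: 1; order 9: 1; order 18: 1.
Total: 6.

6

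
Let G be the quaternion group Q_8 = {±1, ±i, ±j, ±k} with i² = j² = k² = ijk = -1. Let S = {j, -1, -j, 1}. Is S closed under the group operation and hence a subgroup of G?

Yes

|S| = 4 divides |G| = 8, consistent with Lagrange.
S contains the identity, every element's inverse is in S, and S is closed under ·: it is a subgroup.
In fact S = ⟨j⟩.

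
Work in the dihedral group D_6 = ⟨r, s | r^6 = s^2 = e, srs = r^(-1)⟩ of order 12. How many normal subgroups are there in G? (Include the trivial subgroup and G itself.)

G has 16 subgroups. Checking conjugation-invariance by order — order 1: 1/1 normal; order 2: 1/7 normal; order 3: 1/1 normal; order 4: 0/3 normal; order 6: 3/3 normal; order 12: 1/1 normal.
Total normal subgroups: 7.

7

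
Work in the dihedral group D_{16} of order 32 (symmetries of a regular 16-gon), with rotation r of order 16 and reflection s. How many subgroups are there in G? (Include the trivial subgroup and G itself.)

36

|G| = 32, so by Lagrange every subgroup order divides 32. Divisors: 1, 2, 4, 8, 16, 32.
Subgroups by order — order 1: 1; order 2: 17; order 4: 9; order 8: 5; order 16: 3; order 32: 1.
Total: 1 + 17 + 9 + 5 + 3 + 1 = 36.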